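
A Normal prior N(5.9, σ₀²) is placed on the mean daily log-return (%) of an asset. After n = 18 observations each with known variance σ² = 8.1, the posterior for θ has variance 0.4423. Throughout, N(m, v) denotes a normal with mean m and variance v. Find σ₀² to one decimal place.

σ₀² = 25.8

Posterior precision equals prior precision plus data precision: 1/σ_n² = 1/σ₀² + n/σ².
So 1/σ₀² = 1/0.4423 − 18/8.1 = 2.260909 − 2.222222 = 0.038687.
Hence σ₀² = 1/0.038687 ≈ 25.8.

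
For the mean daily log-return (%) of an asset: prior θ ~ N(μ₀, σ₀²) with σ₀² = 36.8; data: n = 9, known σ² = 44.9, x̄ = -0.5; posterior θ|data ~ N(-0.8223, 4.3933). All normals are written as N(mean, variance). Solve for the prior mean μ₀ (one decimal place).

μ₀ = -3.2

The posterior mean is a precision-weighted average: μ_n = (τ₀μ₀ + τ_data·x̄)/(τ₀+τ_data), with τ₀=1/σ₀² and τ_data=n/σ².
Here τ₀ = 1/36.8 = 0.027174 and τ_data = 9/44.9 = 0.200445, so τ_n = 0.227619.
Rearranging for μ₀: μ₀ = (μ_n·τ_n − τ_data·x̄)/τ₀ = (-0.8223·0.227619 − 0.200445·-0.5) / 0.027174 = -0.086949/0.027174 ≈ -3.2.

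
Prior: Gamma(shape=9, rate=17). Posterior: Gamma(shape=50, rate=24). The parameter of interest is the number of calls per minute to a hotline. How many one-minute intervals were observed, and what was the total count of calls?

Gamma–Poisson conjugacy: posterior shape = α + Σxᵢ, posterior rate = β + n.
Matching: Σxᵢ = 50 − 9 = 41 and n = 24 − 17 = 7.

n = 7 one-minute intervals with total 41 calls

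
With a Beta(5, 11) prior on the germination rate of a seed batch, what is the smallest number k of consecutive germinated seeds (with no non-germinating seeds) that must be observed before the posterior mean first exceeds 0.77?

k = 32

After k germinated seeds and 0 non-germinating seeds the posterior is Beta(5+k, 11), with mean (5+k)/(5+11+k).
Set (5+k)/(16+k) > 0.77 and solve: k > (0.77·16 − 5)/(1 − 0.77) = 31.826.
The smallest integer exceeding 31.826 is 32.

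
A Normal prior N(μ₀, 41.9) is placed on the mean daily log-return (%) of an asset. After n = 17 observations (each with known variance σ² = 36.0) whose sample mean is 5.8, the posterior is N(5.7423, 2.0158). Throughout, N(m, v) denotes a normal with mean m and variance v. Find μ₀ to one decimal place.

The posterior mean is a precision-weighted average: μ_n = (τ₀μ₀ + τ_data·x̄)/(τ₀+τ_data), with τ₀=1/σ₀² and τ_data=n/σ².
Here τ₀ = 1/41.9 = 0.023866 and τ_data = 17/36.0 = 0.472222, so τ_n = 0.496088.
Rearranging for μ₀: μ₀ = (μ_n·τ_n − τ_data·x̄)/τ₀ = (5.7423·0.496088 − 0.472222·5.8) / 0.023866 = 0.109799/0.023866 ≈ 4.6.

μ₀ = 4.6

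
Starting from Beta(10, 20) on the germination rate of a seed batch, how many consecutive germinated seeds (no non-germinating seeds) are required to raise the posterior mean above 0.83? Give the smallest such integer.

k = 88

After k germinated seeds and 0 non-germinating seeds the posterior is Beta(10+k, 20), with mean (10+k)/(10+20+k).
Set (10+k)/(30+k) > 0.83 and solve: k > (0.83·30 − 10)/(1 − 0.83) = 87.647.
The smallest integer exceeding 87.647 is 88.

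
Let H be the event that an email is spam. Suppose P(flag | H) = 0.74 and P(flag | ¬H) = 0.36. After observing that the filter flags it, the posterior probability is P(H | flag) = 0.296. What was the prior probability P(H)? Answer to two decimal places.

Bayes' rule in odds form gives O(H|E) = O(H)·[P(E|H)/P(E|¬H)], hence O(H) = O(H|E)/LR.
Posterior odds = 0.296/(1−0.296) = 0.4205. LR = 0.74/0.36 = 2.0556.
Prior odds = 0.4205/2.0556 = 0.2046, so P(H) = 0.2046/(1+0.2046) ≈ 0.17.

P(H) = 0.17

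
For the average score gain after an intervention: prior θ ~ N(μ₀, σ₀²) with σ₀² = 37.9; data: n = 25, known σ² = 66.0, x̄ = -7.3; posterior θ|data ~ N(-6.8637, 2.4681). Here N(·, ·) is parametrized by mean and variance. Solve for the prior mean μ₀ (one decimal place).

The posterior mean is a precision-weighted average: μ_n = (τ₀μ₀ + τ_data·x̄)/(τ₀+τ_data), with τ₀=1/σ₀² and τ_data=n/σ².
Here τ₀ = 1/37.9 = 0.026385 and τ_data = 25/66.0 = 0.378788, so τ_n = 0.405173.
Rearranging for μ₀: μ₀ = (μ_n·τ_n − τ_data·x̄)/τ₀ = (-6.8637·0.405173 − 0.378788·-7.3) / 0.026385 = -0.015834/0.026385 ≈ -0.6.

μ₀ = -0.6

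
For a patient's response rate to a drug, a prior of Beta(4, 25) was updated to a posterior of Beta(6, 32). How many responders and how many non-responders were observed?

Beta is conjugate to the binomial likelihood: posterior = Beta(a+s, b+f).
So s = 6 − 4 = 2 and f = 32 − 25 = 7.

2 responders and 7 non-responders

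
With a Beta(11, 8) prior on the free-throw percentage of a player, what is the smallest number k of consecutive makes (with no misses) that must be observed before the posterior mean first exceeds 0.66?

k = 5

After k makes and 0 misses the posterior is Beta(11+k, 8), with mean (11+k)/(11+8+k).
Set (11+k)/(19+k) > 0.66 and solve: k > (0.66·19 − 11)/(1 − 0.66) = 4.529.
The smallest integer exceeding 4.529 is 5, and checking k=5: (16)/(24) = 0.6667 > 0.66.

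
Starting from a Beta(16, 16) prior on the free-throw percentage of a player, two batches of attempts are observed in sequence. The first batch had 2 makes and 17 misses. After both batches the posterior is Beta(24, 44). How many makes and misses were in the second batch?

Sequential conjugate updates are equivalent to a single update on the pooled data, so total successes = posterior α − prior α and total failures = posterior β − prior β.
Total across both batches: 24−16=8 makes, 44−16=28 misses.
Subtract the first batch: 8−2=6 makes and 28−17=11 misses.

6 makes and 11 misses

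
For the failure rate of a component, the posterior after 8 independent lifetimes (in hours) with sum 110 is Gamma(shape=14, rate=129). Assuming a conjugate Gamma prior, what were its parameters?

Gamma(shape=6, rate=19)

For an exponential likelihood with a Gamma(α, β) prior on the rate, n observations with total T give posterior Gamma(α+n, β+T).
So α = 14 − 8 = 6 and β = 129 − 110 = 19.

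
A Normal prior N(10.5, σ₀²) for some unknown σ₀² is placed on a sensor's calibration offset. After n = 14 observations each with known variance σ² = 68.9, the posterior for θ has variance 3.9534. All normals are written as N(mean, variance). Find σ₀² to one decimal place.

σ₀² = 20.1

For the Normal–Normal model with known σ², precisions add: τ_n = τ₀ + n/σ².
So 1/σ₀² = 1/3.9534 − 14/68.9 = 0.252947 − 0.203193 = 0.049754.
Hence σ₀² = 1/0.049754 ≈ 20.1.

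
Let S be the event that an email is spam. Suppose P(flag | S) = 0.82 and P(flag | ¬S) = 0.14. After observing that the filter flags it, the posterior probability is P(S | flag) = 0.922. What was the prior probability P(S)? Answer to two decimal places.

Bayes' rule in odds form gives O(S|E) = O(S)·[P(E|S)/P(E|¬S)], hence O(S) = O(S|E)/LR.
Posterior odds = 0.922/(1−0.922) = 11.8205. LR = 0.82/0.14 = 5.8571.
Prior odds = 11.8205/5.8571 = 2.0181, so P(S) = 2.0181/(1+2.0181) ≈ 0.67.

P(S) = 0.67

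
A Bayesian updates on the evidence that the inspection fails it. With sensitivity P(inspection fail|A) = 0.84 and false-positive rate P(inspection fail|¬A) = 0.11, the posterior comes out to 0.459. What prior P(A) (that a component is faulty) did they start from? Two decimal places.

P(A) = 0.10

Bayes' rule in odds form gives O(A|E) = O(A)·[P(E|A)/P(E|¬A)], hence O(A) = O(A|E)/LR.
Posterior odds = 0.459/(1−0.459) = 0.8484. LR = 0.84/0.11 = 7.6364.
Prior odds = 0.8484/7.6364 = 0.1111, so P(A) = 0.1111/(1+0.1111) ≈ 0.10.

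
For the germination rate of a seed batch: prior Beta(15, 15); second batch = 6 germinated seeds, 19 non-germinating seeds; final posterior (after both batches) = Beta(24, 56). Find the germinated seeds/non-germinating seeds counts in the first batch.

3 germinated seeds and 22 non-germinating seeds

Sequential conjugate updates are equivalent to a single update on the pooled data, so total successes = posterior α − prior α and total failures = posterior β − prior β.
Total across both batches: 24−15=9 germinated seeds, 56−15=41 non-germinating seeds.
Subtract the second batch: 9−6=3 germinated seeds and 41−19=22 non-germinating seeds.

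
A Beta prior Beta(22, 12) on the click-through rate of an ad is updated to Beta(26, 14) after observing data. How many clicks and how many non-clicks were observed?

4 clicks and 2 non-clicks

Beta is conjugate to the binomial likelihood: posterior = Beta(a+s, b+f).
So s = 26 − 22 = 4 and f = 14 − 12 = 2.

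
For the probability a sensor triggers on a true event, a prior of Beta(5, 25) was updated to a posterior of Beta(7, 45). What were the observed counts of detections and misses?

A Beta(α, β) prior with s successes and f failures in binomial data gives a Beta(α+s, β+f) posterior.
Match parameters: s=7−5=2, f=45−25=20.

2 detections and 20 misses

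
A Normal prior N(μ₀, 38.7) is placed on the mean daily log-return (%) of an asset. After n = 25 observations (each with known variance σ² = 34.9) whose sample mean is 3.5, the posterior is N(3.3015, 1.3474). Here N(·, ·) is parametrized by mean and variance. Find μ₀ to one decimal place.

μ₀ = -2.2

The posterior mean is a precision-weighted average: μ_n = (τ₀μ₀ + τ_data·x̄)/(τ₀+τ_data), with τ₀=1/σ₀² and τ_data=n/σ².
Here τ₀ = 1/38.7 = 0.025840 and τ_data = 25/34.9 = 0.716332, so τ_n = 0.742172.
Rearranging for μ₀: μ₀ = (μ_n·τ_n − τ_data·x̄)/τ₀ = (3.3015·0.742172 − 0.716332·3.5) / 0.025840 = -0.056881/0.025840 ≈ -2.2.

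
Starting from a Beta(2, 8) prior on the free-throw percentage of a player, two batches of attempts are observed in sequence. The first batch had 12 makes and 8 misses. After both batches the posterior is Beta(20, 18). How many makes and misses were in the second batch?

Sequential conjugate updates are equivalent to a single update on the pooled data, so total successes = posterior α − prior α and total failures = posterior β − prior β.
Total across both batches: 20−2=18 makes, 18−8=10 misses.
Subtract the first batch: 18−12=6 makes and 10−8=2 misses.

6 makes and 2 misses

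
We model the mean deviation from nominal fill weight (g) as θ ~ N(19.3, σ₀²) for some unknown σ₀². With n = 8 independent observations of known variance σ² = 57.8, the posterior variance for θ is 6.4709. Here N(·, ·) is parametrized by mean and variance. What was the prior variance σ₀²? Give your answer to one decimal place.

Posterior precision equals prior precision plus data precision: 1/σ_n² = 1/σ₀² + n/σ².
So 1/σ₀² = 1/6.4709 − 8/57.8 = 0.154538 − 0.138408 = 0.016130.
Hence σ₀² = 1/0.016130 ≈ 62.0.

σ₀² = 62.0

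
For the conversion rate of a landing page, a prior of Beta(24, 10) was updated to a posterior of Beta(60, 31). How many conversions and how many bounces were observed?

36 conversions and 21 bounces

A Beta(a, b) prior with s successes and f failures in binomial data gives a Beta(a+s, b+f) posterior.
So s = 60 − 24 = 36 and f = 31 − 10 = 21.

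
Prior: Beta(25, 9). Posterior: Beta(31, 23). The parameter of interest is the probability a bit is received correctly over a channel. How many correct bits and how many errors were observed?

A Beta(a, b) prior with s successes and f failures in binomial data gives a Beta(a+s, b+f) posterior.
So s = 31 − 25 = 6 and f = 23 − 9 = 14.

6 correct bits and 14 errors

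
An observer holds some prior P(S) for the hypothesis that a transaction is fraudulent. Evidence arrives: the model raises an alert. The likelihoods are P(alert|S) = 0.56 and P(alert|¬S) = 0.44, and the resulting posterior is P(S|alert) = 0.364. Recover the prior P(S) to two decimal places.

In odds form, posterior odds = prior odds × likelihood ratio, so prior odds = posterior odds ÷ LR.
Posterior odds = 0.364/(1−0.364) = 0.5723. LR = 0.56/0.44 = 1.2727.
Prior odds = 0.5723/1.2727 = 0.4497, so P(S) = 0.4497/(1+0.4497) ≈ 0.31.

P(S) = 0.31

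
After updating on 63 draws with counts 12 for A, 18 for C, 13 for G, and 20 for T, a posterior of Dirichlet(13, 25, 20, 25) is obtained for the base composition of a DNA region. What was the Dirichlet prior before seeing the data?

For a Dirichlet(α) prior with multinomial counts c, the posterior is Dirichlet(α + c) componentwise.
Subtract each count from the matching posterior parameter: 13−12=1, 25−18=7, 20−13=7, 25−20=5.

Dirichlet(1, 7, 7, 5)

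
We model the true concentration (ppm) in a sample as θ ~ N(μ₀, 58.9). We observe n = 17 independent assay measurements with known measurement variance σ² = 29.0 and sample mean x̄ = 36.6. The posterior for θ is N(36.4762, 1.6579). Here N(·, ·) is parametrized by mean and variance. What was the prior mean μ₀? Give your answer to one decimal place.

The posterior mean is a precision-weighted average: μ_n = (τ₀μ₀ + τ_data·x̄)/(τ₀+τ_data), with τ₀=1/σ₀² and τ_data=n/σ².
Here τ₀ = 1/58.9 = 0.016978 and τ_data = 17/29.0 = 0.586207, so τ_n = 0.603185.
Rearranging for μ₀: μ₀ = (μ_n·τ_n − τ_data·x̄)/τ₀ = (36.4762·0.603185 − 0.586207·36.6) / 0.016978 = 0.546720/0.016978 ≈ 32.2.

μ₀ = 32.2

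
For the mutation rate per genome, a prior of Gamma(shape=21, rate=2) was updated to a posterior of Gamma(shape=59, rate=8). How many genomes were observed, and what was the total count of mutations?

n = 6 genomes with total 38 mutations

Gamma–Poisson conjugacy: posterior shape = α + Σxᵢ, posterior rate = β + n.
Matching: Σxᵢ = 59 − 21 = 38 and n = 8 − 2 = 6.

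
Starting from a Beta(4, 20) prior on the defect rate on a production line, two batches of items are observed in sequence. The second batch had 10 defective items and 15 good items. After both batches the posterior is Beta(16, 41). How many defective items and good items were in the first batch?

2 defective items and 6 good items

Because Beta–binomial updating is additive in the counts, the combined data contributed (α_post−α_prior, β_post−β_prior) successes and failures.
Total across both batches: 16−4=12 defective items, 41−20=21 good items.
Subtract the second batch: 12−10=2 defective items and 21−15=6 good items.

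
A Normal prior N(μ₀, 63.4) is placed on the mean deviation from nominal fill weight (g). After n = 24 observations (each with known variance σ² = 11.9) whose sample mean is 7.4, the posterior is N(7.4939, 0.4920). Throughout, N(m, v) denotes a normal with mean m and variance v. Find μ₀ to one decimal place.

With known observation variance, the Normal–Normal posterior has precision τ_n = τ₀ + n/σ² and mean μ_n = (τ₀μ₀ + (n/σ²)x̄)/τ_n.
Here τ₀ = 1/63.4 = 0.015773 and τ_data = 24/11.9 = 2.016807, so τ_n = 2.032580.
Rearranging for μ₀: μ₀ = (μ_n·τ_n − τ_data·x̄)/τ₀ = (7.4939·2.032580 − 2.016807·7.4) / 0.015773 = 0.307579/0.015773 ≈ 19.5.

μ₀ = 19.5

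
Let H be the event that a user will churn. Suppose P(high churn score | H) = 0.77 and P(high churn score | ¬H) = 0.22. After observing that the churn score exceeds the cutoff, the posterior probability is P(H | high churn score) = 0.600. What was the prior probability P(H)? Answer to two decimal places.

In odds form, posterior odds = prior odds × likelihood ratio, so prior odds = posterior odds ÷ LR.
Posterior odds = 0.600/(1−0.600) = 1.5000. LR = 0.77/0.22 = 3.5000.
Prior odds = 1.5000/3.5000 = 0.4286, so P(H) = 0.4286/(1+0.4286) ≈ 0.30.

P(H) = 0.30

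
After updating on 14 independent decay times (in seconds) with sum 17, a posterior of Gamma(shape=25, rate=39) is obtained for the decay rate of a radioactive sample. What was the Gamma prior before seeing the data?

Gamma(shape=11, rate=22)

For an exponential likelihood with a Gamma(α, β) prior on the rate, n observations with total T give posterior Gamma(α+n, β+T).
So α = 25 − 14 = 11 and β = 39 − 17 = 22.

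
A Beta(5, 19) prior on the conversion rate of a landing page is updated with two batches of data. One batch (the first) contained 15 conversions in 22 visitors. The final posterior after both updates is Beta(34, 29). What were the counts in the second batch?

14 conversions and 3 bounces

Because Beta–binomial updating is additive in the counts, the combined data contributed (α_post−α_prior, β_post−β_prior) successes and failures.
Total across both batches: 34−5=29 conversions, 29−19=10 bounces.
Subtract the first batch: 29−15=14 conversions and 10−7=3 bounces.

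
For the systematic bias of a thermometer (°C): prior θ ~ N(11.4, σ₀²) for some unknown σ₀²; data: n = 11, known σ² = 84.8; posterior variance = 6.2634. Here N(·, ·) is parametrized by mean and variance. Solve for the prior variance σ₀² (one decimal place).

σ₀² = 33.4

Posterior precision equals prior precision plus data precision: 1/σ_n² = 1/σ₀² + n/σ².
So 1/σ₀² = 1/6.2634 − 11/84.8 = 0.159658 − 0.129717 = 0.029941.
Hence σ₀² = 1/0.029941 ≈ 33.4.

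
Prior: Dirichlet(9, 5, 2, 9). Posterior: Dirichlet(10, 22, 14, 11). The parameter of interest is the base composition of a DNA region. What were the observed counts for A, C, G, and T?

For a Dirichlet(α) prior with multinomial counts c, the posterior is Dirichlet(α + c) componentwise.
Counts are posterior − prior componentwise: 10−9=1, 22−5=17, 14−2=12, 11−9=2.

counts (1, 17, 12, 2)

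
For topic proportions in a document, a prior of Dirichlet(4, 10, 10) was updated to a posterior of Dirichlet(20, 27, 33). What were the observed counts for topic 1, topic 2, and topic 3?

For a Dirichlet(α) prior with multinomial counts c, the posterior is Dirichlet(α + c) componentwise.
Counts are posterior − prior componentwise: 20−4=16, 27−10=17, 33−10=23.

counts (16, 17, 23)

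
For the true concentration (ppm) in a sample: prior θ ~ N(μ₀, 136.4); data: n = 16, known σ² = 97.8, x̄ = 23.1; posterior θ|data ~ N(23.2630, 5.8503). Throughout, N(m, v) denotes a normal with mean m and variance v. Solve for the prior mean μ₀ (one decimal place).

The posterior mean is a precision-weighted average: μ_n = (τ₀μ₀ + τ_data·x̄)/(τ₀+τ_data), with τ₀=1/σ₀² and τ_data=n/σ².
Here τ₀ = 1/136.4 = 0.007331 and τ_data = 16/97.8 = 0.163599, so τ_n = 0.170930.
Rearranging for μ₀: μ₀ = (μ_n·τ_n − τ_data·x̄)/τ₀ = (23.2630·0.170930 − 0.163599·23.1) / 0.007331 = 0.197208/0.007331 ≈ 26.9.

μ₀ = 26.9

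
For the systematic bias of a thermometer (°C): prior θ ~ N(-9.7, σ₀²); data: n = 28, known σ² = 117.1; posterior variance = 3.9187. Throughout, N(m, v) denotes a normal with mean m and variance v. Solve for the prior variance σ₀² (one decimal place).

σ₀² = 62.2

For the Normal–Normal model with known σ², precisions add: τ_n = τ₀ + n/σ².
So 1/σ₀² = 1/3.9187 − 28/117.1 = 0.255187 − 0.239112 = 0.016075.
Hence σ₀² = 1/0.016075 ≈ 62.2.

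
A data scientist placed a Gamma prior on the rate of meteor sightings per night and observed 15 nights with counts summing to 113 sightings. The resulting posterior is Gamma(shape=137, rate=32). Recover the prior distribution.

A Gamma(α, β) prior (rate parametrization) on a Poisson rate with n observations summing to S gives posterior Gamma(α+S, β+n).
So α = 137 − 113 = 24 and β = 32 − 15 = 17.

Gamma(shape=24, rate=17)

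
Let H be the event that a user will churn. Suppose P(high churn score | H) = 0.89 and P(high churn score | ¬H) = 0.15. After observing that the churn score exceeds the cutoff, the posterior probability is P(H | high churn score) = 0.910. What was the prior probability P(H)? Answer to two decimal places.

In odds form, posterior odds = prior odds × likelihood ratio, so prior odds = posterior odds ÷ LR.
Posterior odds = 0.910/(1−0.910) = 10.1111. LR = 0.89/0.15 = 5.9333.
Prior odds = 10.1111/5.9333 = 1.7041, so P(H) = 1.7041/(1+1.7041) ≈ 0.63.

P(H) = 0.63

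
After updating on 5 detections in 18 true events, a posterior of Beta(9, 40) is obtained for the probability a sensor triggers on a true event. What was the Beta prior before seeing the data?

Beta(4, 27)

Beta is conjugate to the binomial likelihood: posterior = Beta(α+s, β+f).
Subtract the data counts: 9−5=4, 40−13=27.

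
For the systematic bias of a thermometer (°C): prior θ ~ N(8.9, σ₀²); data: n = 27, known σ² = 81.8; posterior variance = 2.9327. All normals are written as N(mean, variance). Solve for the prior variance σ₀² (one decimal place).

σ₀² = 91.7

For the Normal–Normal model with known σ², precisions add: τ_n = τ₀ + n/σ².
So 1/σ₀² = 1/2.9327 − 27/81.8 = 0.340983 − 0.330073 = 0.010910.
Hence σ₀² = 1/0.010910 ≈ 91.7.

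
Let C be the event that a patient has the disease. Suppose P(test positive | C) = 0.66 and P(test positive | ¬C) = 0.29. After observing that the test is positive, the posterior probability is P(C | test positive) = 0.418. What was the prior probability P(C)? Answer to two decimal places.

P(C) = 0.24

In odds form, posterior odds = prior odds × likelihood ratio, so prior odds = posterior odds ÷ LR.
Posterior odds = 0.418/(1−0.418) = 0.7182. LR = 0.66/0.29 = 2.2759.
Prior odds = 0.7182/2.2759 = 0.3156, so P(C) = 0.3156/(1+0.3156) ≈ 0.24.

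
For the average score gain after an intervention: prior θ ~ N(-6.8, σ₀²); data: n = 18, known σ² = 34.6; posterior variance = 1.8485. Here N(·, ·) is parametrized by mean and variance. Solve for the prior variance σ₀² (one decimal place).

σ₀² = 48.2

Posterior precision equals prior precision plus data precision: 1/σ_n² = 1/σ₀² + n/σ².
So 1/σ₀² = 1/1.8485 − 18/34.6 = 0.540979 − 0.520231 = 0.020748.
Hence σ₀² = 1/0.020748 ≈ 48.2.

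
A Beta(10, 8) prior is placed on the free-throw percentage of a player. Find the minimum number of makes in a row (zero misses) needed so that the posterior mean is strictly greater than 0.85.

k = 36

After k makes and 0 misses the posterior is Beta(10+k, 8), with mean (10+k)/(10+8+k).
Set (10+k)/(18+k) > 0.85 and solve: k > (0.85·18 − 10)/(1 − 0.85) = 35.333.
The smallest integer exceeding 35.333 is 36.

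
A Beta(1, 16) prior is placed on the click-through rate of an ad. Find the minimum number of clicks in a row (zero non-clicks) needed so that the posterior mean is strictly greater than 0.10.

After k clicks and 0 non-clicks the posterior is Beta(1+k, 16), with mean (1+k)/(1+16+k).
Set (1+k)/(17+k) > 0.10 and solve: k > (0.10·17 − 1)/(1 − 0.10) = 0.778.
The smallest integer exceeding 0.778 is 1, and checking k=1: (2)/(18) = 0.1111 > 0.10.

k = 1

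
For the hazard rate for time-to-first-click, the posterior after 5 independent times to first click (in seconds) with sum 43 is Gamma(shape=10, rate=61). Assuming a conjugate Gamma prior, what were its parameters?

Gamma(shape=5, rate=18)

Gamma–exponential conjugacy: posterior shape = α + n, posterior rate = β + Σtᵢ.
So α = 10 − 5 = 5 and β = 61 − 43 = 18.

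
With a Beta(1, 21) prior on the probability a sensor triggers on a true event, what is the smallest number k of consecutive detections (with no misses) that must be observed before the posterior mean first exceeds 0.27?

After k detections and 0 misses the posterior is Beta(1+k, 21), with mean (1+k)/(1+21+k).
Set (1+k)/(22+k) > 0.27 and solve: k > (0.27·22 − 1)/(1 − 0.27) = 6.767.
The smallest integer exceeding 6.767 is 7, and checking k=7: (8)/(29) = 0.2759 > 0.27.

k = 7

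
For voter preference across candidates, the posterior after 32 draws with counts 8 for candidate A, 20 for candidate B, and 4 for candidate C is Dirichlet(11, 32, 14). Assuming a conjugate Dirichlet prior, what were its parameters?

Dirichlet(3, 12, 10)

For a Dirichlet(α) prior with multinomial counts c, the posterior is Dirichlet(α + c) componentwise.
Subtract each count from the matching posterior parameter: 11−8=3, 32−20=12, 14−4=10.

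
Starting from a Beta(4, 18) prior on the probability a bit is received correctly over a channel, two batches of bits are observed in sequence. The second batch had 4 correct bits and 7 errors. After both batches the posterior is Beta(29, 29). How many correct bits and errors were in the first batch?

21 correct bits and 4 errors

Because Beta–binomial updating is additive in the counts, the combined data contributed (α_post−α_prior, β_post−β_prior) successes and failures.
Total across both batches: 29−4=25 correct bits, 29−18=11 errors.
Subtract the second batch: 25−4=21 correct bits and 11−7=4 errors.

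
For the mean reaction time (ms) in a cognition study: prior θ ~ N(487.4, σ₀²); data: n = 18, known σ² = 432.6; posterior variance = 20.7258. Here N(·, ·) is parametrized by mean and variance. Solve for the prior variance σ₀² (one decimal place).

Posterior precision equals prior precision plus data precision: 1/σ_n² = 1/σ₀² + n/σ².
So 1/σ₀² = 1/20.7258 − 18/432.6 = 0.048249 − 0.041609 = 0.006640.
Hence σ₀² = 1/0.006640 ≈ 150.6.

σ₀² = 150.6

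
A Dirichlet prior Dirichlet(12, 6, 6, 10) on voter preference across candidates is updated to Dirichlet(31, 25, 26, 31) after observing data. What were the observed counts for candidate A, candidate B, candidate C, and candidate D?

counts (19, 19, 20, 21)

For a Dirichlet(α) prior with multinomial counts c, the posterior is Dirichlet(α + c) componentwise.
Counts are posterior − prior componentwise: 31−12=19, 25−6=19, 26−6=20, 31−10=21.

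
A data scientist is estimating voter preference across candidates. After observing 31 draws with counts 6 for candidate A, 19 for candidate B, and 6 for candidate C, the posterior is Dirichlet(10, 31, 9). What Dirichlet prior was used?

For a Dirichlet(α) prior with multinomial counts c, the posterior is Dirichlet(α + c) componentwise.
Subtract each count from the matching posterior parameter: 10−6=4, 31−19=12, 9−6=3.

Dirichlet(4, 12, 3)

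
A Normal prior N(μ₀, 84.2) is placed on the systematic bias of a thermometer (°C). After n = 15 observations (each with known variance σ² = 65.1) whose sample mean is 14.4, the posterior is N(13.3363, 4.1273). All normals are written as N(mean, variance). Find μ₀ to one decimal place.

μ₀ = -7.3

With known observation variance, the Normal–Normal posterior has precision τ_n = τ₀ + n/σ² and mean μ_n = (τ₀μ₀ + (n/σ²)x̄)/τ_n.
Here τ₀ = 1/84.2 = 0.011876 and τ_data = 15/65.1 = 0.230415, so τ_n = 0.242291.
Rearranging for μ₀: μ₀ = (μ_n·τ_n − τ_data·x̄)/τ₀ = (13.3363·0.242291 − 0.230415·14.4) / 0.011876 = -0.086711/0.011876 ≈ -7.3.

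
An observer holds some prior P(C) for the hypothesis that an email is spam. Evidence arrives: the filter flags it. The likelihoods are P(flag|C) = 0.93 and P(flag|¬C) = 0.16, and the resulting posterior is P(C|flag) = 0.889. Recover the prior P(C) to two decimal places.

Bayes' rule in odds form gives O(C|E) = O(C)·[P(E|C)/P(E|¬C)], hence O(C) = O(C|E)/LR.
Posterior odds = 0.889/(1−0.889) = 8.0090. LR = 0.93/0.16 = 5.8125.
Prior odds = 8.0090/5.8125 = 1.3779, so P(C) = 1.3779/(1+1.3779) ≈ 0.58.

P(C) = 0.58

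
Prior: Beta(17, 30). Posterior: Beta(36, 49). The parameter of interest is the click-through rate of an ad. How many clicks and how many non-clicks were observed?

Under Beta–binomial conjugacy the posterior parameters are (α+s, β+f).
Match parameters: s=36−17=19, f=49−30=19.

19 clicks and 19 non-clicks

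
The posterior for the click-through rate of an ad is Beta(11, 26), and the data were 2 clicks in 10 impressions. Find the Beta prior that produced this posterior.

A Beta(α, β) prior with s successes and f failures in binomial data gives a Beta(α+s, β+f) posterior.
So α = 11 − 2 = 9 and β = 26 − 8 = 18.

Beta(9, 18)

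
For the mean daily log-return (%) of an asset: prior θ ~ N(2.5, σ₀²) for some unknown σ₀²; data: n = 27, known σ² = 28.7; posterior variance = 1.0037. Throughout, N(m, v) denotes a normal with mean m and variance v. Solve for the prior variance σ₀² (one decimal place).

For the Normal–Normal model with known σ², precisions add: τ_n = τ₀ + n/σ².
So 1/σ₀² = 1/1.0037 − 27/28.7 = 0.996314 − 0.940767 = 0.055547.
Hence σ₀² = 1/0.055547 ≈ 18.0.

σ₀² = 18.0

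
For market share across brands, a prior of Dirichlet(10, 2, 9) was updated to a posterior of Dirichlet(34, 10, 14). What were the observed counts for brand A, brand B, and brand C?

For a Dirichlet(α) prior with multinomial counts c, the posterior is Dirichlet(α + c) componentwise.
Counts are posterior − prior componentwise: 34−10=24, 10−2=8, 14−9=5.

counts (24, 8, 5)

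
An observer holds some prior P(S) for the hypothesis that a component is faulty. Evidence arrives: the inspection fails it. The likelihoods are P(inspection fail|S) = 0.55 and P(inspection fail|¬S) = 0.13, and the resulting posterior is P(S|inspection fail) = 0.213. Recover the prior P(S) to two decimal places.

In odds form, posterior odds = prior odds × likelihood ratio, so prior odds = posterior odds ÷ LR.
Posterior odds = 0.213/(1−0.213) = 0.2706. LR = 0.55/0.13 = 4.2308.
Prior odds = 0.2706/4.2308 = 0.0640, so P(S) = 0.0640/(1+0.0640) ≈ 0.06.

P(S) = 0.06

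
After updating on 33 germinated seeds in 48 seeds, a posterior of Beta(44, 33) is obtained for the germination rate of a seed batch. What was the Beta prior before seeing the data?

A Beta(α, β) prior with s successes and f failures in binomial data gives a Beta(α+s, β+f) posterior.
Subtract the data counts: 44−33=11, 33−15=18.

Beta(11, 18)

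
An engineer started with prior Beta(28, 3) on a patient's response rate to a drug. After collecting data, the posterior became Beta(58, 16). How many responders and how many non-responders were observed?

30 responders and 13 non-responders

Under Beta–binomial conjugacy the posterior parameters are (a+s, b+f).
Match parameters: s=58−28=30, f=16−3=13.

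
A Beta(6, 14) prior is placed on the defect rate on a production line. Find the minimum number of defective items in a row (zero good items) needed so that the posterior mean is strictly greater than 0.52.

After k defective items and 0 good items the posterior is Beta(6+k, 14), with mean (6+k)/(6+14+k).
Set (6+k)/(20+k) > 0.52 and solve: k > (0.52·20 − 6)/(1 − 0.52) = 9.167.
The smallest integer exceeding 9.167 is 10, and checking k=10: (16)/(30) = 0.5333 > 0.52.

k = 10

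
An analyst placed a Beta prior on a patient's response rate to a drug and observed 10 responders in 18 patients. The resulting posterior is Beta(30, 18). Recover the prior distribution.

Beta(20, 10)

A Beta(a, b) prior with s successes and f failures in binomial data gives a Beta(a+s, b+f) posterior.
So a = 30 − 10 = 20 and b = 18 − 8 = 10.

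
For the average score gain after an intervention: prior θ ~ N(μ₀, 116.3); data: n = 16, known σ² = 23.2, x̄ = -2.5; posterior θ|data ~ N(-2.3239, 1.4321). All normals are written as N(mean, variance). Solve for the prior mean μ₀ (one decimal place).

The posterior mean is a precision-weighted average: μ_n = (τ₀μ₀ + τ_data·x̄)/(τ₀+τ_data), with τ₀=1/σ₀² and τ_data=n/σ².
Here τ₀ = 1/116.3 = 0.008598 and τ_data = 16/23.2 = 0.689655, so τ_n = 0.698253.
Rearranging for μ₀: μ₀ = (μ_n·τ_n − τ_data·x̄)/τ₀ = (-2.3239·0.698253 − 0.689655·-2.5) / 0.008598 = 0.101467/0.008598 ≈ 11.8.

μ₀ = 11.8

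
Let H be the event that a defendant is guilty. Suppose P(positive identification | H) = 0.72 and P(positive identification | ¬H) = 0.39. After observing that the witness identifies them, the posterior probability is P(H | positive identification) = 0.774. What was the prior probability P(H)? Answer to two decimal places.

P(H) = 0.65

Bayes' rule in odds form gives O(H|E) = O(H)·[P(E|H)/P(E|¬H)], hence O(H) = O(H|E)/LR.
Posterior odds = 0.774/(1−0.774) = 3.4248. LR = 0.72/0.39 = 1.8462.
Prior odds = 3.4248/1.8462 = 1.8551, so P(H) = 1.8551/(1+1.8551) ≈ 0.65.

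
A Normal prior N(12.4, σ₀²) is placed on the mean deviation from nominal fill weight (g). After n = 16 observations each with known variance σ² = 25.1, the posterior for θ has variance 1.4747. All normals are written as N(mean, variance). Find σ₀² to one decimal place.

σ₀² = 24.6

Posterior precision equals prior precision plus data precision: 1/σ_n² = 1/σ₀² + n/σ².
So 1/σ₀² = 1/1.4747 − 16/25.1 = 0.678104 − 0.637450 = 0.040654.
Hence σ₀² = 1/0.040654 ≈ 24.6.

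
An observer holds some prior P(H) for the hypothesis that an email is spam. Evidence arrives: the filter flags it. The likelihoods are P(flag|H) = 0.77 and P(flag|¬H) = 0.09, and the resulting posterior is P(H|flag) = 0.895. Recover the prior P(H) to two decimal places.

Bayes' rule in odds form gives O(H|E) = O(H)·[P(E|H)/P(E|¬H)], hence O(H) = O(H|E)/LR.
Posterior odds = 0.895/(1−0.895) = 8.5238. LR = 0.77/0.09 = 8.5556.
Prior odds = 8.5238/8.5556 = 0.9963, so P(H) = 0.9963/(1+0.9963) ≈ 0.50.

P(H) = 0.50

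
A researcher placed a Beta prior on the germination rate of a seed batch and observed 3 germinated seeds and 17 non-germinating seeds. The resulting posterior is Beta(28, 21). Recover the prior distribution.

Beta(25, 4)

Beta is conjugate to the binomial likelihood: posterior = Beta(α+s, β+f).
Subtract the data counts: 28−3=25, 21−17=4.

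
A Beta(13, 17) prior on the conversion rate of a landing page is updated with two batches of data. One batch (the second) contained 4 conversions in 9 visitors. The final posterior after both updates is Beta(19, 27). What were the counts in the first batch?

Because Beta–binomial updating is additive in the counts, the combined data contributed (α_post−α_prior, β_post−β_prior) successes and failures.
Total across both batches: 19−13=6 conversions, 27−17=10 bounces.
Subtract the second batch: 6−4=2 conversions and 10−5=5 bounces.

2 conversions and 5 bounces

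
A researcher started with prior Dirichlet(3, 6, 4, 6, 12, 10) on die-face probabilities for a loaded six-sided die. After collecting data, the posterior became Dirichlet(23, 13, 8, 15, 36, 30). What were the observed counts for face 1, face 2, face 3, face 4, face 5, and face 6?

counts (20, 7, 4, 9, 24, 20)

For a Dirichlet(α) prior with multinomial counts c, the posterior is Dirichlet(α + c) componentwise.
Counts are posterior − prior componentwise: 23−3=20, 13−6=7, 8−4=4, 15−6=9, 36−12=24, 30−10=20.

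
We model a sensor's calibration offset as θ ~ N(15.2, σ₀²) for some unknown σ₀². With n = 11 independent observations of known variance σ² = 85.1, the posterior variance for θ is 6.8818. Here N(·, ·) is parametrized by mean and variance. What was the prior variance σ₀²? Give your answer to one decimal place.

Posterior precision equals prior precision plus data precision: 1/σ_n² = 1/σ₀² + n/σ².
So 1/σ₀² = 1/6.8818 − 11/85.1 = 0.145311 − 0.129260 = 0.016051.
Hence σ₀² = 1/0.016051 ≈ 62.3.

σ₀² = 62.3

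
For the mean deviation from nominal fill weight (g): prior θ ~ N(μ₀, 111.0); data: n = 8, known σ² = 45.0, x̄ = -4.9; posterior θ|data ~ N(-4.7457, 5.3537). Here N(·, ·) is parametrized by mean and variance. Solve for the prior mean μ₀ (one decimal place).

With known observation variance, the Normal–Normal posterior has precision τ_n = τ₀ + n/σ² and mean μ_n = (τ₀μ₀ + (n/σ²)x̄)/τ_n.
Here τ₀ = 1/111.0 = 0.009009 and τ_data = 8/45.0 = 0.177778, so τ_n = 0.186787.
Rearranging for μ₀: μ₀ = (μ_n·τ_n − τ_data·x̄)/τ₀ = (-4.7457·0.186787 − 0.177778·-4.9) / 0.009009 = -0.015323/0.009009 ≈ -1.7.

μ₀ = -1.7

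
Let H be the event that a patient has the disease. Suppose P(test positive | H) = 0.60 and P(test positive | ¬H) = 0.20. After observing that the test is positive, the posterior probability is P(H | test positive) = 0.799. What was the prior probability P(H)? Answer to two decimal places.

P(H) = 0.57

In odds form, posterior odds = prior odds × likelihood ratio, so prior odds = posterior odds ÷ LR.
Posterior odds = 0.799/(1−0.799) = 3.9751. LR = 0.60/0.20 = 3.0000.
Prior odds = 3.9751/3.0000 = 1.3250, so P(H) = 1.3250/(1+1.3250) ≈ 0.57.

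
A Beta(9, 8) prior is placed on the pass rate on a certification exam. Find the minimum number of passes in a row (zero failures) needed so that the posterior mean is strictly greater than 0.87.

After k passes and 0 failures the posterior is Beta(9+k, 8), with mean (9+k)/(9+8+k).
Set (9+k)/(17+k) > 0.87 and solve: k > (0.87·17 − 9)/(1 − 0.87) = 44.538.
The smallest integer exceeding 44.538 is 45, and checking k=45: (54)/(62) = 0.8710 > 0.87.

k = 45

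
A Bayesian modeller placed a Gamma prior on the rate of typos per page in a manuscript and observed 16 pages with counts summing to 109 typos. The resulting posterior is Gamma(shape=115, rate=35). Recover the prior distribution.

Gamma–Poisson conjugacy: posterior shape = α + Σxᵢ, posterior rate = β + n.
So α = 115 − 109 = 6 and β = 35 − 16 = 19.

Gamma(shape=6, rate=19)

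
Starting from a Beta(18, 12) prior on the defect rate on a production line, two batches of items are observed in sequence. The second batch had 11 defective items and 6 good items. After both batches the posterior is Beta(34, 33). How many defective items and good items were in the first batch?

5 defective items and 15 good items

Sequential conjugate updates are equivalent to a single update on the pooled data, so total successes = posterior α − prior α and total failures = posterior β − prior β.
Total across both batches: 34−18=16 defective items, 33−12=21 good items.
Subtract the second batch: 16−11=5 defective items and 21−6=15 good items.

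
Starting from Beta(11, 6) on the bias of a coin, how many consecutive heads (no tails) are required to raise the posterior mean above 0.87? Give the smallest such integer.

After k heads and 0 tails the posterior is Beta(11+k, 6), with mean (11+k)/(11+6+k).
Set (11+k)/(17+k) > 0.87 and solve: k > (0.87·17 − 11)/(1 − 0.87) = 29.154.
The smallest integer exceeding 29.154 is 30.

k = 30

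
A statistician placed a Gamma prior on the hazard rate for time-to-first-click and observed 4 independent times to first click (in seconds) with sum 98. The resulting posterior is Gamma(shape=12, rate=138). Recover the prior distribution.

Gamma(shape=8, rate=40)

Gamma–exponential conjugacy: posterior shape = α + n, posterior rate = β + Σtᵢ.
So α = 12 − 4 = 8 and β = 138 − 98 = 40.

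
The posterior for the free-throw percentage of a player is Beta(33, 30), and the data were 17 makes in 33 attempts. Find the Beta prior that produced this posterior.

Beta is conjugate to the binomial likelihood: posterior = Beta(a+s, b+f).
So a = 33 − 17 = 16 and b = 30 − 16 = 14.

Beta(16, 14)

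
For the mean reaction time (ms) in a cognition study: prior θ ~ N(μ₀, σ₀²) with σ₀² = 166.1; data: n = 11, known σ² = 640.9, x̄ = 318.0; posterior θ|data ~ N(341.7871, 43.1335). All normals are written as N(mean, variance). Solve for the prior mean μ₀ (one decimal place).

With known observation variance, the Normal–Normal posterior has precision τ_n = τ₀ + n/σ² and mean μ_n = (τ₀μ₀ + (n/σ²)x̄)/τ_n.
Here τ₀ = 1/166.1 = 0.006020 and τ_data = 11/640.9 = 0.017163, so τ_n = 0.023183.
Rearranging for μ₀: μ₀ = (μ_n·τ_n − τ_data·x̄)/τ₀ = (341.7871·0.023183 − 0.017163·318.0) / 0.006020 = 2.465816/0.006020 ≈ 409.6.

μ₀ = 409.6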